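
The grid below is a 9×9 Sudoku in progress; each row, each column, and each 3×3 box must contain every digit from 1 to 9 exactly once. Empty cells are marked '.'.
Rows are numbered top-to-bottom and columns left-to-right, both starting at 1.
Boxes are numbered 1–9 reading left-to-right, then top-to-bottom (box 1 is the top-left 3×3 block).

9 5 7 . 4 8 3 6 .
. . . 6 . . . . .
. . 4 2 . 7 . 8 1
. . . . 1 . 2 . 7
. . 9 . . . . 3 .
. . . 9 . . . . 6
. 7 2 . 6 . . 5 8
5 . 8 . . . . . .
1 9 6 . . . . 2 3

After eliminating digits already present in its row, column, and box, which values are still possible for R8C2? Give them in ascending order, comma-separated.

3,4

Row 8 already contains {5, 8}.
Column 2 already contains {5, 7, 9}.
Its 3×3 block (box 7) already contains {1, 2, 5, 6, 7, 8, 9}.
Removing those from 1–9 leaves {3, 4} as the candidates for R8C2.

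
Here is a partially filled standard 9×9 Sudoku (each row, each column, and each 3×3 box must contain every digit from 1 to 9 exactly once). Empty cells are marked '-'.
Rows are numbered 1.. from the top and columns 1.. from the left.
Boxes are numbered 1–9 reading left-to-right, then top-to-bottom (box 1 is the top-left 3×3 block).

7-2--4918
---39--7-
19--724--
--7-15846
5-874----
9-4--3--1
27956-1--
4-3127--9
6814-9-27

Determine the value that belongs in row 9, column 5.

Row 9 already contains {1, 2, 4, 6, 7, 8, 9}.
Column 5 already contains {1, 2, 4, 6, 7, 9}.
Its 3×3 block (box 8) already contains {1, 2, 4, 5, 6, 7, 9}.
The only value from 1–9 not eliminated is 3, so row 9, column 5 = 3.

3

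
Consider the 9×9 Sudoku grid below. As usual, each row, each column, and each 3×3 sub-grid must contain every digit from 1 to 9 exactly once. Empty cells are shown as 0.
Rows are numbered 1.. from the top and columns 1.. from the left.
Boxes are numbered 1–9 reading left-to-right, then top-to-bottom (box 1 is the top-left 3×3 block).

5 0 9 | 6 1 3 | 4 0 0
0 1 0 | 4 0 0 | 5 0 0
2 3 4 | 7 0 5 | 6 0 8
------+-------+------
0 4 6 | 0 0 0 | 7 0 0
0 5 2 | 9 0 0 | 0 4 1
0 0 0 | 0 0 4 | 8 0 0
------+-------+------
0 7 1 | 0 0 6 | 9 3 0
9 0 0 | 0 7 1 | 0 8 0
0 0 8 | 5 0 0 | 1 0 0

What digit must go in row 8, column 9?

Cell row 8, column 9 itself could take any of {2, 4, 5, 6} by direct elimination.
Consider where 4 can go in row 8.
row 8, column 2 is out (column 2 already has a 4).
row 8, column 3 is out (column 3 already has a 4).
row 8, column 4 is out (column 4 already has a 4).
row 8, column 7 is out (column 7 already has a 4).
So the only cell in row 8 that can hold 4 is row 8, column 9.
Therefore row 8, column 9 = 4.

4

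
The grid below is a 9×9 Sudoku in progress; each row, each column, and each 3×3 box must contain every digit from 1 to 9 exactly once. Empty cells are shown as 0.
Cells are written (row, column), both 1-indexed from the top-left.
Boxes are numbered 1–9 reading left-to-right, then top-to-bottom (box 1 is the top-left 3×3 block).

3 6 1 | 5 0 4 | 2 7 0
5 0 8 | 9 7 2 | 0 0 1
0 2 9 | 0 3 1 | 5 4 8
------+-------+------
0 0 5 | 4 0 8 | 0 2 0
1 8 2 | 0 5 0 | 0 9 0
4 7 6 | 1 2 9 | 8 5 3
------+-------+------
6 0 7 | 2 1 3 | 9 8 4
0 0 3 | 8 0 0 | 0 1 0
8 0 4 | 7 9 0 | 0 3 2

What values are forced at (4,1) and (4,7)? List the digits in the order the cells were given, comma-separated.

9,1

For (4,1):
  Row 4 already contains {2, 4, 5, 8}.
  Column 1 already contains {1, 3, 4, 5, 6, 8}.
  Its 3×3 block (box 4) already contains {1, 2, 4, 5, 6, 7, 8}.
  The only value from 1–9 not eliminated is 9, so (4,1) = 9.
For (4,7):
  Consider where 1 can go in column 7.
  (2,7) is out (row 2 already has a 1).
  (5,7) is out (row 5 already has a 1).
  (8,7) is out (row 8 already has a 1).
  (9,7) is out (box 9 already has a 1).
  So the only cell in column 7 that can hold 1 is (4,7).
  So (4,7) = 1.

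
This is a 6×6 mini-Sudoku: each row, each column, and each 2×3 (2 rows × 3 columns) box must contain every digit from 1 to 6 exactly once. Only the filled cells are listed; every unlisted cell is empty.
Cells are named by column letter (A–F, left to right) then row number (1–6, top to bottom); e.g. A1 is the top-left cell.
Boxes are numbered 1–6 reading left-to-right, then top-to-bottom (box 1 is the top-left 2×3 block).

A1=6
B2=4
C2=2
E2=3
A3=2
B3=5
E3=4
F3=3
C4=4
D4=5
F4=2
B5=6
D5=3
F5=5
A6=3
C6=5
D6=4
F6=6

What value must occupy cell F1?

Cell F1 itself could take any of {1, 4} by direct elimination.
Consider where 4 can go in box 2.
D1 is out (column D already has a 4).
E1 is out (column E already has a 4).
D2 is out (row 2 already has a 4).
F2 is out (row 2 already has a 4).
So the only cell in box 2 that can hold 4 is F1.
Therefore F1 = 4.

4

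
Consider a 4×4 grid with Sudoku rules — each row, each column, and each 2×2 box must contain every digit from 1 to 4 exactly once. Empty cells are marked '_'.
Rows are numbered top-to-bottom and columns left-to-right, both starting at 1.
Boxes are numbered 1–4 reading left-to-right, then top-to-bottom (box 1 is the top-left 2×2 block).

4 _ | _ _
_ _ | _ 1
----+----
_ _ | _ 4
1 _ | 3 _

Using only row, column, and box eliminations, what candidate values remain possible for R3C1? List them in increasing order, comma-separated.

Row 3 already contains {4}.
Column 1 already contains {1, 4}.
Its 2×2 block (box 3) already contains {1}.
Removing those from 1–4 leaves {2, 3} as the candidates for R3C1.

2,3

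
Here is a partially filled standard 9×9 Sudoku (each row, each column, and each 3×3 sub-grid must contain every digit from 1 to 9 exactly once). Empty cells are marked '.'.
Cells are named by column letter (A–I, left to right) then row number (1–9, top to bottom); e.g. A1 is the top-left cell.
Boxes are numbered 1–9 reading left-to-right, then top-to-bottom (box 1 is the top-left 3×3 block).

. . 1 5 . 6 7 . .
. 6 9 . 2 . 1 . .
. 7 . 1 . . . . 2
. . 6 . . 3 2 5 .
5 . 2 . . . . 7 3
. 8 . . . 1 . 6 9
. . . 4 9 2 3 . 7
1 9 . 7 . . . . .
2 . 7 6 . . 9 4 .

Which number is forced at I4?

1

Cell I4 itself could take any of {1, 4, 8} by direct elimination.
Consider where 1 can go in box 6.
G5 is out (column G already has a 1).
G6 is out (row 6 already has a 1).
So the only cell in box 6 that can hold 1 is I4.
Therefore I4 = 1.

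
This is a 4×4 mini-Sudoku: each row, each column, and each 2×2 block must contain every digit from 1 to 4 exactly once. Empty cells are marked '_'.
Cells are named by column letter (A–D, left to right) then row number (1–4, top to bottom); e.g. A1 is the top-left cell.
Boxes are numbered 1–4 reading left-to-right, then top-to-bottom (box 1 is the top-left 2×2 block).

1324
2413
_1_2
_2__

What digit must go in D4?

1

Row 4 already contains {2}.
Column D already contains {2, 3, 4}.
Its 2×2 block (box 4) already contains {2}.
The only value from 1–4 not eliminated is 1, so D4 = 1.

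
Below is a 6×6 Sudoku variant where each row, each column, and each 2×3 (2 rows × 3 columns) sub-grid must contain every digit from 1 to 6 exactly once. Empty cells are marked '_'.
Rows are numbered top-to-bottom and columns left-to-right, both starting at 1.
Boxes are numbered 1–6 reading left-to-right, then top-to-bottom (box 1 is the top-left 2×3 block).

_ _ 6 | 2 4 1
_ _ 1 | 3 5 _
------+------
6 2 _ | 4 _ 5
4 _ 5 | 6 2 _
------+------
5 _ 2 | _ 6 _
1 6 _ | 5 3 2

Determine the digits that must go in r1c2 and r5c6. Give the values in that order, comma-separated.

For r1c2:
  Consider where 5 can go in column 2.
  r2c2 is out (row 2 already has a 5).
  r4c2 is out (row 4 already has a 5).
  r5c2 is out (row 5 already has a 5).
  So the only cell in column 2 that can hold 5 is r1c2.
  So r1c2 = 5.
For r5c6:
  Row 5 already contains {2, 5, 6}.
  Column 6 already contains {1, 2, 5}.
  Its 2×3 block (box 6) already contains {2, 3, 5, 6}.
  The only value from 1–6 not eliminated is 4, so r5c6 = 4.

5,4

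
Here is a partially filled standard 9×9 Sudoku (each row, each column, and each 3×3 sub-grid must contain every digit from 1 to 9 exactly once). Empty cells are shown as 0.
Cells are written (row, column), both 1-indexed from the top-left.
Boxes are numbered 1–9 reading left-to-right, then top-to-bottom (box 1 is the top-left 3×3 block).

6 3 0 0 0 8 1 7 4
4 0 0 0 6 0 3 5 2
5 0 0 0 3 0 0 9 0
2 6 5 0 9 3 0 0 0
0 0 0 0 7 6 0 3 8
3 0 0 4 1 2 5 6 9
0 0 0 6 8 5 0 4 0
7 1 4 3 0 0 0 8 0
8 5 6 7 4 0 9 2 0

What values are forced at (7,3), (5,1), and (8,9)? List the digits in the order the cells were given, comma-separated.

For (7,3):
  Consider where 3 can go in box 7.
  (7,1) is out (column 1 already has a 3).
  (7,2) is out (column 2 already has a 3).
  So the only cell in box 7 that can hold 3 is (7,3).
  So (7,3) = 3.
For (5,1):
  Consider where 1 can go in column 1.
  (7,1) is out (box 7 already has a 1).
  So the only cell in column 1 that can hold 1 is (5,1).
  So (5,1) = 1.
For (8,9):
  Consider where 5 can go in row 8.
  (8,5) is out (box 8 already has a 5).
  (8,6) is out (column 6 already has a 5).
  (8,7) is out (column 7 already has a 5).
  So the only cell in row 8 that can hold 5 is (8,9).
  So (8,9) = 5.

3,1,5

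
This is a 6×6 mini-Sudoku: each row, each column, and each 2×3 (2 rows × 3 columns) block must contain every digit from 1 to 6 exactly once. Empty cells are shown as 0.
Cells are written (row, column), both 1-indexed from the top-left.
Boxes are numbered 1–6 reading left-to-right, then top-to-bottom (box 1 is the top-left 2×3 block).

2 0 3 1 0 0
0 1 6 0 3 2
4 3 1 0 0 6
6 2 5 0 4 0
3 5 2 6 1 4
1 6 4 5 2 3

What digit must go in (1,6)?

5

Row 1 already contains {1, 2, 3}.
Column 6 already contains {2, 3, 4, 6}.
Its 2×3 block (box 2) already contains {1, 2, 3}.
The only value from 1–6 not eliminated is 5, so (1,6) = 5.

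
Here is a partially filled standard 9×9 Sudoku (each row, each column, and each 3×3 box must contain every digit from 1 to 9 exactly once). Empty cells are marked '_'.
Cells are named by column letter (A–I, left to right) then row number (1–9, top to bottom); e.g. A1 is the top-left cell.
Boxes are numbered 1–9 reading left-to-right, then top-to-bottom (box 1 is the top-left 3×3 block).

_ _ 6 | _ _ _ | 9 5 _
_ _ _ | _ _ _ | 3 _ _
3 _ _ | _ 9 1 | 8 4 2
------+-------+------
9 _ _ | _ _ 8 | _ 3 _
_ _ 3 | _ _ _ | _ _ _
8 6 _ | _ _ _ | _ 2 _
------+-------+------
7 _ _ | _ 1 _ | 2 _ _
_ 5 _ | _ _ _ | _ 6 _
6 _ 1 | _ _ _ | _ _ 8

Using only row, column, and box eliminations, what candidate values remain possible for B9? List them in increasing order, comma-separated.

Row 9 already contains {1, 6, 8}.
Column B already contains {5, 6}.
Its 3×3 block (box 7) already contains {1, 5, 6, 7}.
Removing those from 1–9 leaves {2, 3, 4, 9} as the candidates for B9.

2,3,4,9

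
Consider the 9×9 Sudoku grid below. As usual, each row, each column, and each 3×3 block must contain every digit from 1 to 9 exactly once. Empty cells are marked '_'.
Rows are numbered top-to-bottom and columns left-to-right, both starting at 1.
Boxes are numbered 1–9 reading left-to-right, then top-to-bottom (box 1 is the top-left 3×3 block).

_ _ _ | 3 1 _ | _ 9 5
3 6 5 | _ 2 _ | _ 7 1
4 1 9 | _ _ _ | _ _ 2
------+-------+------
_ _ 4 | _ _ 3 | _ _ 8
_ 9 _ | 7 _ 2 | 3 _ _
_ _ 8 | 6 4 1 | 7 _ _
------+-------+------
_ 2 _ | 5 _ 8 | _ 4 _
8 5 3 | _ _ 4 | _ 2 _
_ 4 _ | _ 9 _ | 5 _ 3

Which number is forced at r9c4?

Cell r9c4 itself could take any of {1, 2} by direct elimination.
Consider where 2 can go in row 9.
r9c1 is out (box 7 already has a 2).
r9c3 is out (box 7 already has a 2).
r9c6 is out (column 6 already has a 2).
r9c8 is out (column 8 already has a 2).
So the only cell in row 9 that can hold 2 is r9c4.
Therefore r9c4 = 2.

2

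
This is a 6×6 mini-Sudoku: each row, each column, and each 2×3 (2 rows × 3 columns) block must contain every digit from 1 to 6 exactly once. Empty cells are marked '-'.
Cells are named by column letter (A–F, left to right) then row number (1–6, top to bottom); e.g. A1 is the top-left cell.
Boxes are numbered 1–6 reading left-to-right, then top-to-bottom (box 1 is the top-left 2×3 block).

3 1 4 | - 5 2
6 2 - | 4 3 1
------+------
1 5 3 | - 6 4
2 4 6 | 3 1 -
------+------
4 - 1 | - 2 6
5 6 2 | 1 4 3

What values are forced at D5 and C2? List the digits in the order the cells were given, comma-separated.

For D5:
  Row 5 already contains {1, 2, 4, 6}.
  Column D already contains {1, 3, 4}.
  Its 2×3 block (box 6) already contains {1, 2, 3, 4, 6}.
  The only value from 1–6 not eliminated is 5, so D5 = 5.
For C2:
  Row 2 already contains {1, 2, 3, 4, 6}.
  Column C already contains {1, 2, 3, 4, 6}.
  Its 2×3 block (box 1) already contains {1, 2, 3, 4, 6}.
  The only value from 1–6 not eliminated is 5, so C2 = 5.

5,5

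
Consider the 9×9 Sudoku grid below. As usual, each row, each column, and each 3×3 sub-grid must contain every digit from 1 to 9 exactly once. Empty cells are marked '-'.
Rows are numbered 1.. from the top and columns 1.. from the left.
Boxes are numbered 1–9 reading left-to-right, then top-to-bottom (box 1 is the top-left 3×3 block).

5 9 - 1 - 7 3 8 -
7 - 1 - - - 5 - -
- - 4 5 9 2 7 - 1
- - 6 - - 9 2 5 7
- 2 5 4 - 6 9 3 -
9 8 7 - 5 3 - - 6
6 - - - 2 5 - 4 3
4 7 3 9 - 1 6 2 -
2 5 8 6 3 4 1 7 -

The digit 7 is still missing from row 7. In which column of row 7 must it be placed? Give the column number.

4

Consider where 7 can go in row 7.
row 7, column 2 is out (column 2 already has a 7).
row 7, column 3 is out (column 3 already has a 7).
row 7, column 7 is out (column 7 already has a 7).
So the only cell in row 7 that can hold 7 is row 7, column 4.
That is column 4.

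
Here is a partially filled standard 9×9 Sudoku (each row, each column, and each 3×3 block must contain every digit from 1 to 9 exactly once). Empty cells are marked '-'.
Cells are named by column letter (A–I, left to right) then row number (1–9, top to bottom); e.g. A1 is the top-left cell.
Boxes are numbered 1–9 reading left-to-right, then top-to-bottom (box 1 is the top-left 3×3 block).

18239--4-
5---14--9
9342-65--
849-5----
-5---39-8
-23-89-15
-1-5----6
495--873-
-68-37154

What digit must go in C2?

Cell C2 itself could take any of {6, 7} by direct elimination.
Consider where 6 can go in box 1.
B2 is out (column B already has a 6).
So the only cell in box 1 that can hold 6 is C2.
Therefore C2 = 6.

6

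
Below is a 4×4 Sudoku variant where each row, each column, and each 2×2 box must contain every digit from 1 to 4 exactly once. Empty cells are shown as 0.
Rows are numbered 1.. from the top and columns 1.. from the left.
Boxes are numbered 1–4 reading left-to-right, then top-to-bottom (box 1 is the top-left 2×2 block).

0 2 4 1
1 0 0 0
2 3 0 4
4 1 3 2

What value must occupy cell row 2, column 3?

2

Row 2 already contains {1}.
Column 3 already contains {3, 4}.
Its 2×2 block (box 2) already contains {1, 4}.
The only value from 1–4 not eliminated is 2, so row 2, column 3 = 2.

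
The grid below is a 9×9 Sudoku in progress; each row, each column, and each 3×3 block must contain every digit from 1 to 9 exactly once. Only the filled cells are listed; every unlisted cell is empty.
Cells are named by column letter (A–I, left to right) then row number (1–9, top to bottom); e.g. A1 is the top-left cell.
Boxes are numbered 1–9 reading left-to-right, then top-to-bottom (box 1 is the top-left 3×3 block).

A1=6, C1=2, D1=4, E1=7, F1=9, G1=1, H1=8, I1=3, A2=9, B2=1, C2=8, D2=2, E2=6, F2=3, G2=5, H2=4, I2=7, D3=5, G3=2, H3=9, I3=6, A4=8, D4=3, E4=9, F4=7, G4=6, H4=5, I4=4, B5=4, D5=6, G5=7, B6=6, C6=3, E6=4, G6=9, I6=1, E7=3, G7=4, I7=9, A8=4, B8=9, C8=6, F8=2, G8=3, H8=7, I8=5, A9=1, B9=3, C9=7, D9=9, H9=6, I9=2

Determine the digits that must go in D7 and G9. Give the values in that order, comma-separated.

7,8

For D7:
  Consider where 7 can go in box 8.
  F7 is out (column F already has a 7).
  D8 is out (row 8 already has a 7).
  E8 is out (row 8 already has a 7).
  E9 is out (row 9 already has a 7).
  F9 is out (row 9 already has a 7).
  So the only cell in box 8 that can hold 7 is D7.
  So D7 = 7.
For G9:
  Row 9 already contains {1, 2, 3, 6, 7, 9}.
  Column G already contains {1, 2, 3, 4, 5, 6, 7, 9}.
  Its 3×3 block (box 9) already contains {2, 3, 4, 5, 6, 7, 9}.
  The only value from 1–9 not eliminated is 8, so G9 = 8.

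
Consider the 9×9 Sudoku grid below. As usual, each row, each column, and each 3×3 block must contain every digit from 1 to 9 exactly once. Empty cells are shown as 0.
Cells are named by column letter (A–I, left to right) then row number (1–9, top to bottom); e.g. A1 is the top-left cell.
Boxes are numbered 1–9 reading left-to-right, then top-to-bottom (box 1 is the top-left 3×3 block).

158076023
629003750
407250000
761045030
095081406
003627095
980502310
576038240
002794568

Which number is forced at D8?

Row 8 already contains {2, 3, 4, 5, 6, 7, 8}.
Column D already contains {2, 5, 6, 7}.
Its 3×3 block (box 8) already contains {2, 3, 4, 5, 7, 8, 9}.
The only value from 1–9 not eliminated is 1, so D8 = 1.

1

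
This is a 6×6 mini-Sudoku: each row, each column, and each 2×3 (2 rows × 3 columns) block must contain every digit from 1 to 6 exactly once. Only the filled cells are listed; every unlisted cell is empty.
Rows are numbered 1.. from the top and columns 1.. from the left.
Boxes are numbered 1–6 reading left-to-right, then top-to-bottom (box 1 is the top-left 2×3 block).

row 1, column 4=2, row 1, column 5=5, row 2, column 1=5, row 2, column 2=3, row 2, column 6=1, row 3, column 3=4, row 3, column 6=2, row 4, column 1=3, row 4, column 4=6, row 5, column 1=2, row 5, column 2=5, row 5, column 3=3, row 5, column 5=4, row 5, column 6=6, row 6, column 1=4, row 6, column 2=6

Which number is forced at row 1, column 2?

Cell row 1, column 2 itself could take any of {1, 4} by direct elimination.
Consider where 4 can go in box 1.
row 1, column 1 is out (column 1 already has a 4).
row 1, column 3 is out (column 3 already has a 4).
row 2, column 3 is out (column 3 already has a 4).
So the only cell in box 1 that can hold 4 is row 1, column 2.
Therefore row 1, column 2 = 4.

4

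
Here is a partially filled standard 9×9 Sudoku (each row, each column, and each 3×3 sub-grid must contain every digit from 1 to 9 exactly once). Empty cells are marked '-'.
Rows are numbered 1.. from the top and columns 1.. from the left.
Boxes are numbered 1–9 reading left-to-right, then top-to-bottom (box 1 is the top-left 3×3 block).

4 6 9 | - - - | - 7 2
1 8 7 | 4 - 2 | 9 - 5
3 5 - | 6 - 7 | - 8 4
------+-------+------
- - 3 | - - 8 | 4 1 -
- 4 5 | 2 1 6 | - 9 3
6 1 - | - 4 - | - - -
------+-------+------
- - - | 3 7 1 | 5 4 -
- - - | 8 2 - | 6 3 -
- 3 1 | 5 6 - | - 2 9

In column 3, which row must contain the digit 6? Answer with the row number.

7

Consider where 6 can go in column 3.
row 3, column 3 is out (row 3 already has a 6).
row 6, column 3 is out (row 6 already has a 6).
row 8, column 3 is out (row 8 already has a 6).
So the only cell in column 3 that can hold 6 is row 7, column 3.
That is row 7.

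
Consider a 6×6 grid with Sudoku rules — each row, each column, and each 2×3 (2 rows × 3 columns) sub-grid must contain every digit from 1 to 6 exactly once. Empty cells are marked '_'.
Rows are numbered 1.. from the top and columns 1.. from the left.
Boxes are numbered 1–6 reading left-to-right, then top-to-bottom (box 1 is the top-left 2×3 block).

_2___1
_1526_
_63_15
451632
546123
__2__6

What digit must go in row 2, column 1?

Row 2 already contains {1, 2, 5, 6}.
Column 1 already contains {4, 5}.
Its 2×3 block (box 1) already contains {1, 2, 5}.
The only value from 1–6 not eliminated is 3, so row 2, column 1 = 3.

3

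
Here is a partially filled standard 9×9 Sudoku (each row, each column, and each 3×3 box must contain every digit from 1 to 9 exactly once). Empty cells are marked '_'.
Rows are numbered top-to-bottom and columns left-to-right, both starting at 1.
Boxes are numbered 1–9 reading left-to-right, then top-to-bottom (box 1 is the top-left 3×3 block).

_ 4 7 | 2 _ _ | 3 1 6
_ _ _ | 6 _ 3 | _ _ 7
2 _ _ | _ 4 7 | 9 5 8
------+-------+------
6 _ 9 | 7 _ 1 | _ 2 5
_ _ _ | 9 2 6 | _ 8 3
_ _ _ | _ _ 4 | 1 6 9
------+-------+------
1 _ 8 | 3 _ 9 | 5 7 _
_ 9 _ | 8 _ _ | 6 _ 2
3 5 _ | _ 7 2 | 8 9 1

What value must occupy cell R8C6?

5

Row 8 already contains {2, 6, 8, 9}.
Column 6 already contains {1, 2, 3, 4, 6, 7, 9}.
Its 3×3 block (box 8) already contains {2, 3, 7, 8, 9}.
The only value from 1–9 not eliminated is 5, so R8C6 = 5.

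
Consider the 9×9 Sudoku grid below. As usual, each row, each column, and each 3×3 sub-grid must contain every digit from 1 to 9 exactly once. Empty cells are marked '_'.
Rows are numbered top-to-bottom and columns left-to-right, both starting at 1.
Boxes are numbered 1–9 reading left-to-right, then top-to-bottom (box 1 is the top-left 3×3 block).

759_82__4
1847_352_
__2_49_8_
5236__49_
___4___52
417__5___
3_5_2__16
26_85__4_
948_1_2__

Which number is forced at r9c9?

Cell r9c9 itself could take any of {3, 5, 7} by direct elimination.
Consider where 5 can go in row 9.
r9c4 is out (box 8 already has a 5).
r9c6 is out (column 6 already has a 5).
r9c8 is out (column 8 already has a 5).
So the only cell in row 9 that can hold 5 is r9c9.
Therefore r9c9 = 5.

5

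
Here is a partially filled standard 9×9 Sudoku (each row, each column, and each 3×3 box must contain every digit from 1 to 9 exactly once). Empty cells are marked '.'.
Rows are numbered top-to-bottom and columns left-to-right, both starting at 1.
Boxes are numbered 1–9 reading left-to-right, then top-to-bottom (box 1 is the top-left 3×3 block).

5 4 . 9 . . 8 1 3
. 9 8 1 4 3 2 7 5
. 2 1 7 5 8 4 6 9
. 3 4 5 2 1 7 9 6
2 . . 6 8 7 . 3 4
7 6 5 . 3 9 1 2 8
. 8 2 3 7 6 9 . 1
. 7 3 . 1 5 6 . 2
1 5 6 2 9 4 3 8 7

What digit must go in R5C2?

1

Row 5 already contains {2, 3, 4, 6, 7, 8}.
Column 2 already contains {2, 3, 4, 5, 6, 7, 8, 9}.
Its 3×3 block (box 4) already contains {2, 3, 4, 5, 6, 7}.
The only value from 1–9 not eliminated is 1, so R5C2 = 1.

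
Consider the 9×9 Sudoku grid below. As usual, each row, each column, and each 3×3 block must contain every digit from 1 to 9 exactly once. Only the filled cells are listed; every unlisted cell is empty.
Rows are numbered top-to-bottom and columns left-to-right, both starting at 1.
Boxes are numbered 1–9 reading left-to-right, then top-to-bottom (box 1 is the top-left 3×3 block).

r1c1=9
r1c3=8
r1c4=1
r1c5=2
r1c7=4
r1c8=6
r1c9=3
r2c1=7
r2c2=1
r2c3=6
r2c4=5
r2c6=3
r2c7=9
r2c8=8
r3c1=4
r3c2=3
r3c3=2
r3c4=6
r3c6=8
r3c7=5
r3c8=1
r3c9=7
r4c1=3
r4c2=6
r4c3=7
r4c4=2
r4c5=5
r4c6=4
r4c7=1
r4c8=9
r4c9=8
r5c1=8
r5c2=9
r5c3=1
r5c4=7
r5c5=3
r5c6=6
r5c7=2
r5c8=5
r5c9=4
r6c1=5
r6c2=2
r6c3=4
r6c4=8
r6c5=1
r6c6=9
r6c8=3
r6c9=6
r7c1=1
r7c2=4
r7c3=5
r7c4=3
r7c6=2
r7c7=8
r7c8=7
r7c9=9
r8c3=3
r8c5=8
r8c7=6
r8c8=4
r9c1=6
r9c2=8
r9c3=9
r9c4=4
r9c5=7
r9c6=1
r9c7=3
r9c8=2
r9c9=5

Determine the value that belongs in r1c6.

7

Row 1 already contains {1, 2, 3, 4, 6, 8, 9}.
Column 6 already contains {1, 2, 3, 4, 6, 8, 9}.
Its 3×3 block (box 2) already contains {1, 2, 3, 5, 6, 8}.
The only value from 1–9 not eliminated is 7, so r1c6 = 7.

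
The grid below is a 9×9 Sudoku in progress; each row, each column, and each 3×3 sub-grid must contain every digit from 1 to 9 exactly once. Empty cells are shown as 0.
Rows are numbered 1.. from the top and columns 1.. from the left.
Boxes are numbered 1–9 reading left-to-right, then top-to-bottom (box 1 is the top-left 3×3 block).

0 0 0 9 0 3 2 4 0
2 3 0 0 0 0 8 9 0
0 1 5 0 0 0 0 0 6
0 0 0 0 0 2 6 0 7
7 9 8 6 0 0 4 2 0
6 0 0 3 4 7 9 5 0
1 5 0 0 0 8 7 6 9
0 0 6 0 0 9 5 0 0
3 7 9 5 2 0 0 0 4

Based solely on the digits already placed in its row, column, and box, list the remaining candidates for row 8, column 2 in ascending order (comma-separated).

Row 8 already contains {5, 6, 9}.
Column 2 already contains {1, 3, 5, 7, 9}.
Its 3×3 block (box 7) already contains {1, 3, 5, 6, 7, 9}.
Removing those from 1–9 leaves {2, 4, 8} as the candidates for row 8, column 2.

2,4,8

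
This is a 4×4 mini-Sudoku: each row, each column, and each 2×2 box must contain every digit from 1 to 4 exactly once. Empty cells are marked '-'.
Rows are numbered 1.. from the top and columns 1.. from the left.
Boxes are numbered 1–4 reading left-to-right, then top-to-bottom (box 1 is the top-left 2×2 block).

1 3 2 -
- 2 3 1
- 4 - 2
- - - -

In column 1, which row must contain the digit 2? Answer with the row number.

Consider where 2 can go in column 1.
row 2, column 1 is out (row 2 already has a 2).
row 3, column 1 is out (row 3 already has a 2).
So the only cell in column 1 that can hold 2 is row 4, column 1.
That is row 4.

4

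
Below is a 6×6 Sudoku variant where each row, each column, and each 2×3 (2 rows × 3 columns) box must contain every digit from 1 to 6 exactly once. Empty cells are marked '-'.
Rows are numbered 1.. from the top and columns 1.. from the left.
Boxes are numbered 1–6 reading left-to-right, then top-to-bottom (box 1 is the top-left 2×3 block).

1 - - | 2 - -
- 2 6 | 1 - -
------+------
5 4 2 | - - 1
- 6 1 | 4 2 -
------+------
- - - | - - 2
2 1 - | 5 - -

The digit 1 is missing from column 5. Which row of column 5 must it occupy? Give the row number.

Consider where 1 can go in column 5.
row 1, column 5 is out (row 1 already has a 1).
row 2, column 5 is out (row 2 already has a 1).
row 3, column 5 is out (row 3 already has a 1).
row 6, column 5 is out (row 6 already has a 1).
So the only cell in column 5 that can hold 1 is row 5, column 5.
That is row 5.

5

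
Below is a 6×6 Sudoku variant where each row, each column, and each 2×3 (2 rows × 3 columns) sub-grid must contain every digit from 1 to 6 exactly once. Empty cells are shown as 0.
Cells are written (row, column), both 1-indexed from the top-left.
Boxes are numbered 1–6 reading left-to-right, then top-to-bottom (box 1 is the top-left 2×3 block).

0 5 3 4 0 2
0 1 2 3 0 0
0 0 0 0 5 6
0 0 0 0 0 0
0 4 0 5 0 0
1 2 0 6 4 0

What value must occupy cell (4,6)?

4

Cell (4,6) itself could take any of {1, 3, 4} by direct elimination.
Consider where 4 can go in box 4.
(3,4) is out (column 4 already has a 4).
(4,4) is out (column 4 already has a 4).
(4,5) is out (column 5 already has a 4).
So the only cell in box 4 that can hold 4 is (4,6).
Therefore (4,6) = 4.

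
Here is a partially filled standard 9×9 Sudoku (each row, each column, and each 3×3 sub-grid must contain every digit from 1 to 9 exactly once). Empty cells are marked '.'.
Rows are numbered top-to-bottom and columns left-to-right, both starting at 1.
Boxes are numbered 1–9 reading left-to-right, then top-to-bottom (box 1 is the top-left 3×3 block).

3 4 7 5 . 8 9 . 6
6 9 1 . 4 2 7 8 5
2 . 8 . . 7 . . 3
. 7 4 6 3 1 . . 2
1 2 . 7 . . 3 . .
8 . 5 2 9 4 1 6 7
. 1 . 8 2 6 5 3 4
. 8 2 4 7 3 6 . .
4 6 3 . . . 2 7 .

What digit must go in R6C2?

3

Row 6 already contains {1, 2, 4, 5, 6, 7, 8, 9}.
Column 2 already contains {1, 2, 4, 6, 7, 8, 9}.
Its 3×3 block (box 4) already contains {1, 2, 4, 5, 7, 8}.
The only value from 1–9 not eliminated is 3, so R6C2 = 3.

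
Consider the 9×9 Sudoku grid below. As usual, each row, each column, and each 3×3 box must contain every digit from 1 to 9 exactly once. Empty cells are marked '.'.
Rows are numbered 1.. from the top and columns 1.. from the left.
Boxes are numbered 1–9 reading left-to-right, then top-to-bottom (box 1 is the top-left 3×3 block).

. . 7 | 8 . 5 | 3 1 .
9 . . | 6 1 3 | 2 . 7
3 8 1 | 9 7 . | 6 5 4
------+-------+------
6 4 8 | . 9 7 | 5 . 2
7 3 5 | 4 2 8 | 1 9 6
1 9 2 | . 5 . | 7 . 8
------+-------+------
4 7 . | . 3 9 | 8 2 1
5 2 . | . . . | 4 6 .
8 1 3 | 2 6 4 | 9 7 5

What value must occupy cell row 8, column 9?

3

Row 8 already contains {2, 4, 5, 6}.
Column 9 already contains {1, 2, 4, 5, 6, 7, 8}.
Its 3×3 block (box 9) already contains {1, 2, 4, 5, 6, 7, 8, 9}.
The only value from 1–9 not eliminated is 3, so row 8, column 9 = 3.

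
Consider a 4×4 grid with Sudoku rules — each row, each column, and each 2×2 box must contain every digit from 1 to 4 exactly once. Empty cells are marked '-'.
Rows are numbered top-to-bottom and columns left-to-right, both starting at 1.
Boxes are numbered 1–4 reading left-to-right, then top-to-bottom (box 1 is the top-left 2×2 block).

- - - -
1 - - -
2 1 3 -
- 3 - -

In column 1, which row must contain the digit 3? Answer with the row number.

Consider where 3 can go in column 1.
r4c1 is out (row 4 already has a 3).
So the only cell in column 1 that can hold 3 is r1c1.
That is row 1.

1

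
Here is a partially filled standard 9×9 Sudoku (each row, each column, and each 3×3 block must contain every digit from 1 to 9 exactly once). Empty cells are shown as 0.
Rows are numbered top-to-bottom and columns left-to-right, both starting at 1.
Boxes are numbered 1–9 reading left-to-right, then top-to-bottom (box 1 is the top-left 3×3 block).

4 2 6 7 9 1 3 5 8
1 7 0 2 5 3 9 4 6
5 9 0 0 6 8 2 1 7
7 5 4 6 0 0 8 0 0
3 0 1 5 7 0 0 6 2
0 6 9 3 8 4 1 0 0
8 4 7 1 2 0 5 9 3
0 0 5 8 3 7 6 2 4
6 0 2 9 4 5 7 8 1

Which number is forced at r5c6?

Row 5 already contains {1, 2, 3, 5, 6, 7}.
Column 6 already contains {1, 3, 4, 5, 7, 8}.
Its 3×3 block (box 5) already contains {3, 4, 5, 6, 7, 8}.
The only value from 1–9 not eliminated is 9, so r5c6 = 9.

9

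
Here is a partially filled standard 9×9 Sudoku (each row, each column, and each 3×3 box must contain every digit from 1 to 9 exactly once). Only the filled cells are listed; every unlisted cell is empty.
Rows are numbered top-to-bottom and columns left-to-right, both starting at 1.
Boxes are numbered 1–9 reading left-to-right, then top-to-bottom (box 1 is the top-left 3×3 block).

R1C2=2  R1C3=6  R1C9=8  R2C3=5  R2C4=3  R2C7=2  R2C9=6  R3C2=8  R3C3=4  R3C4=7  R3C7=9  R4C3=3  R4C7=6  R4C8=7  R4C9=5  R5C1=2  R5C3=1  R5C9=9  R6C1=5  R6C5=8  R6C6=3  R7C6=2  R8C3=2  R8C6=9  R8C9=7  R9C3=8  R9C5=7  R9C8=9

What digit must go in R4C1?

Cell R4C1 itself could take any of {4, 8, 9} by direct elimination.
Consider where 8 can go in row 4.
R4C2 is out (column 2 already has a 8).
R4C4 is out (box 5 already has a 8).
R4C5 is out (column 5 already has a 8).
R4C6 is out (box 5 already has a 8).
So the only cell in row 4 that can hold 8 is R4C1.
Therefore R4C1 = 8.

8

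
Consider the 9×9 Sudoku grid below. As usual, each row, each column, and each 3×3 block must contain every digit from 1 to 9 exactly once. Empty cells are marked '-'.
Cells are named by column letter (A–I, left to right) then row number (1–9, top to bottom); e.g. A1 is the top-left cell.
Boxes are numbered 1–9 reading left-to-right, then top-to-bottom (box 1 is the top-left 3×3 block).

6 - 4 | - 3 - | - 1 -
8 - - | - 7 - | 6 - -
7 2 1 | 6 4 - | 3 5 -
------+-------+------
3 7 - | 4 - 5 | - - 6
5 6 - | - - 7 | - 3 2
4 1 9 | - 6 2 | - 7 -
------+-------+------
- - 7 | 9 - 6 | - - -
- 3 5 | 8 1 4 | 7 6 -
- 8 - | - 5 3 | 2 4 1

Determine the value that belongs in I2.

Cell I2 itself could take any of {4, 9} by direct elimination.
Consider where 4 can go in column I.
I1 is out (row 1 already has a 4).
I3 is out (row 3 already has a 4).
I6 is out (row 6 already has a 4).
I7 is out (box 9 already has a 4).
I8 is out (row 8 already has a 4).
So the only cell in column I that can hold 4 is I2.
Therefore I2 = 4.

4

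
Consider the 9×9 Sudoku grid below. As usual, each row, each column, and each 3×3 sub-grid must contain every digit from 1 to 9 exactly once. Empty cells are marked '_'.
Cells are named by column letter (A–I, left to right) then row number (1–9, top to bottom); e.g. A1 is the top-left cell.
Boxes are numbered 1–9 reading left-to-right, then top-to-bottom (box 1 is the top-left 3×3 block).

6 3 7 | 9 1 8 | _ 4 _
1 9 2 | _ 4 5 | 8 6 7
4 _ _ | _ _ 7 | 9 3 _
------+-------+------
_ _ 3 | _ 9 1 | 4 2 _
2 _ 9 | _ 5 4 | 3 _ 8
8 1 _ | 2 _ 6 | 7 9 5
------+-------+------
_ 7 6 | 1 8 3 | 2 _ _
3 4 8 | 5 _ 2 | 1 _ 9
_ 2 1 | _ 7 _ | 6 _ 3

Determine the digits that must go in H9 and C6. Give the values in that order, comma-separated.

For H9:
  Consider where 8 can go in column H.
  H5 is out (row 5 already has a 8).
  H7 is out (row 7 already has a 8).
  H8 is out (row 8 already has a 8).
  So the only cell in column H that can hold 8 is H9.
  So H9 = 8.
For C6:
  Row 6 already contains {1, 2, 5, 6, 7, 8, 9}.
  Column C already contains {1, 2, 3, 6, 7, 8, 9}.
  Its 3×3 block (box 4) already contains {1, 2, 3, 8, 9}.
  The only value from 1–9 not eliminated is 4, so C6 = 4.

8,4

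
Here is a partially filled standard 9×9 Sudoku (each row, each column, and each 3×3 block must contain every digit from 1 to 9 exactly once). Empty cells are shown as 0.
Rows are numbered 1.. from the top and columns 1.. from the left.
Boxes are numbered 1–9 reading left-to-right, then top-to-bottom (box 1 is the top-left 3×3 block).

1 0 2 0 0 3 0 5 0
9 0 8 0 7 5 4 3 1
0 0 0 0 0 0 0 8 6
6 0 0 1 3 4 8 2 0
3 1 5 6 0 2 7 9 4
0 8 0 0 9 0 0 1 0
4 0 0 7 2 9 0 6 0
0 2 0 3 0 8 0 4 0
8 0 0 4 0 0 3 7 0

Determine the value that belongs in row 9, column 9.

Cell row 9, column 9 itself could take any of {2, 5, 9} by direct elimination.
Consider where 2 can go in column 9.
row 1, column 9 is out (row 1 already has a 2).
row 4, column 9 is out (row 4 already has a 2).
row 6, column 9 is out (box 6 already has a 2).
row 7, column 9 is out (row 7 already has a 2).
row 8, column 9 is out (row 8 already has a 2).
So the only cell in column 9 that can hold 2 is row 9, column 9.
Therefore row 9, column 9 = 2.

2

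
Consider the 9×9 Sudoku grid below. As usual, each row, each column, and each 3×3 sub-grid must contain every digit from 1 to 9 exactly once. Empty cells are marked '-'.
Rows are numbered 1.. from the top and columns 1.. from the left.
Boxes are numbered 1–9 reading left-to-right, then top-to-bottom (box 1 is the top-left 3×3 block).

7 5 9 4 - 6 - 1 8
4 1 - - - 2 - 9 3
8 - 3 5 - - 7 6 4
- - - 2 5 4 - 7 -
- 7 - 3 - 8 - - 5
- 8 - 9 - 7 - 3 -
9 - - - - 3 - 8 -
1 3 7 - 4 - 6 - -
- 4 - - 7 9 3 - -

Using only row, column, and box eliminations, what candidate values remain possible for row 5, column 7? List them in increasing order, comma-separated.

Row 5 already contains {3, 5, 7, 8}.
Column 7 already contains {3, 6, 7}.
Its 3×3 block (box 6) already contains {3, 5, 7}.
Removing those from 1–9 leaves {1, 2, 4, 9} as the candidates for row 5, column 7.

1,2,4,9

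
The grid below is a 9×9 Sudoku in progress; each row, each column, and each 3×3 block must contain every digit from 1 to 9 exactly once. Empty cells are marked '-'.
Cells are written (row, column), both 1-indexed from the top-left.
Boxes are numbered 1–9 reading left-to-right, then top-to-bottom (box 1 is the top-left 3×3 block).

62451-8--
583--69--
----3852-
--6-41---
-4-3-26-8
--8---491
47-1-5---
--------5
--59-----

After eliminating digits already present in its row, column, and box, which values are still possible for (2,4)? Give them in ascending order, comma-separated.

2,4,7

Row 2 already contains {3, 5, 6, 8, 9}.
Column 4 already contains {1, 3, 5, 9}.
Its 3×3 block (box 2) already contains {1, 3, 5, 6, 8}.
Removing those from 1–9 leaves {2, 4, 7} as the candidates for (2,4).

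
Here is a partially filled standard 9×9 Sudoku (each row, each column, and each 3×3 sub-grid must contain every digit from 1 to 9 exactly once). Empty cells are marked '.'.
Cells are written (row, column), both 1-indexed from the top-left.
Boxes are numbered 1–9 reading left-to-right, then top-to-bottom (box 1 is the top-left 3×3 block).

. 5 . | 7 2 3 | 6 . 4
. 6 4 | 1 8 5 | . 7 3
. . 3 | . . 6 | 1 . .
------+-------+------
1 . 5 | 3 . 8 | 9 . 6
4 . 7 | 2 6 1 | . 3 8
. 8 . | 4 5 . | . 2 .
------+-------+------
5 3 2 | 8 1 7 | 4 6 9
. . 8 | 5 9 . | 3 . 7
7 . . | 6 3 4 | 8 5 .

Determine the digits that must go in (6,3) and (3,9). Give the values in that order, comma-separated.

For (6,3):
  Consider where 6 can go in column 3.
  (1,3) is out (row 1 already has a 6).
  (9,3) is out (row 9 already has a 6).
  So the only cell in column 3 that can hold 6 is (6,3).
  So (6,3) = 6.
For (3,9):
  Consider where 5 can go in row 3.
  (3,1) is out (column 1 already has a 5).
  (3,2) is out (column 2 already has a 5).
  (3,4) is out (column 4 already has a 5).
  (3,5) is out (column 5 already has a 5).
  (3,8) is out (column 8 already has a 5).
  So the only cell in row 3 that can hold 5 is (3,9).
  So (3,9) = 5.

6,5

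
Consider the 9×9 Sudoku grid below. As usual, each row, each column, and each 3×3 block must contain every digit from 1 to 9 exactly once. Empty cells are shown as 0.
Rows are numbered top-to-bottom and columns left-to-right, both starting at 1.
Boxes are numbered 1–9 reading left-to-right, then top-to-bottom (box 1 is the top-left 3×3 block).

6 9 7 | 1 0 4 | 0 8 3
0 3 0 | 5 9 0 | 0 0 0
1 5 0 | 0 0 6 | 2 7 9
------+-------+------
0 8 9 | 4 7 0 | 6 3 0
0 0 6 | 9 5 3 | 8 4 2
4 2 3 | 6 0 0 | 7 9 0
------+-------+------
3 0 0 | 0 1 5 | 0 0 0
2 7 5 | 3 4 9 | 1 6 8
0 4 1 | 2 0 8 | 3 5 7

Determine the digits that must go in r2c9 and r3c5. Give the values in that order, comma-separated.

6,3

For r2c9:
  Consider where 6 can go in row 2.
  r2c1 is out (column 1 already has a 6).
  r2c3 is out (column 3 already has a 6).
  r2c6 is out (column 6 already has a 6).
  r2c7 is out (column 7 already has a 6).
  r2c8 is out (column 8 already has a 6).
  So the only cell in row 2 that can hold 6 is r2c9.
  So r2c9 = 6.
For r3c5:
  Consider where 3 can go in box 2.
  r1c5 is out (row 1 already has a 3).
  r2c6 is out (row 2 already has a 3).
  r3c4 is out (column 4 already has a 3).
  So the only cell in box 2 that can hold 3 is r3c5.
  So r3c5 = 3.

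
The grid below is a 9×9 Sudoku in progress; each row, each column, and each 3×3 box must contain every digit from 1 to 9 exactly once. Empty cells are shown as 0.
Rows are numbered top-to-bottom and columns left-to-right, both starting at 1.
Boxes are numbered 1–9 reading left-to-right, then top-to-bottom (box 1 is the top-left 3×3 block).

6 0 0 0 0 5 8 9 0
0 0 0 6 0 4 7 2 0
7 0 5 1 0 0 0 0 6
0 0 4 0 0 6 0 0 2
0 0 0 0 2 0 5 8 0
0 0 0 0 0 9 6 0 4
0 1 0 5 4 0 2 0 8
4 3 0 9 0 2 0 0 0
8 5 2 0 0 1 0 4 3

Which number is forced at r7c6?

Cell r7c6 itself could take any of {3, 7} by direct elimination.
Consider where 3 can go in box 8.
r8c5 is out (row 8 already has a 3).
r9c4 is out (row 9 already has a 3).
r9c5 is out (row 9 already has a 3).
So the only cell in box 8 that can hold 3 is r7c6.
Therefore r7c6 = 3.

3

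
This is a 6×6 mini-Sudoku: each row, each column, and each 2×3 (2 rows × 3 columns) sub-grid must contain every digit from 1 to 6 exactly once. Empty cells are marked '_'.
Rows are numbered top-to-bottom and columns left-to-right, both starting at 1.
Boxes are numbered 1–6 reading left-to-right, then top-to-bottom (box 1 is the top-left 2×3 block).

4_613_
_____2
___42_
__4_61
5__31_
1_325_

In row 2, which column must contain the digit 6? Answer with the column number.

Consider where 6 can go in row 2.
R2C1 is out (box 1 already has a 6).
R2C2 is out (box 1 already has a 6).
R2C3 is out (column 3 already has a 6).
R2C5 is out (column 5 already has a 6).
So the only cell in row 2 that can hold 6 is R2C4.
That is column 4.

4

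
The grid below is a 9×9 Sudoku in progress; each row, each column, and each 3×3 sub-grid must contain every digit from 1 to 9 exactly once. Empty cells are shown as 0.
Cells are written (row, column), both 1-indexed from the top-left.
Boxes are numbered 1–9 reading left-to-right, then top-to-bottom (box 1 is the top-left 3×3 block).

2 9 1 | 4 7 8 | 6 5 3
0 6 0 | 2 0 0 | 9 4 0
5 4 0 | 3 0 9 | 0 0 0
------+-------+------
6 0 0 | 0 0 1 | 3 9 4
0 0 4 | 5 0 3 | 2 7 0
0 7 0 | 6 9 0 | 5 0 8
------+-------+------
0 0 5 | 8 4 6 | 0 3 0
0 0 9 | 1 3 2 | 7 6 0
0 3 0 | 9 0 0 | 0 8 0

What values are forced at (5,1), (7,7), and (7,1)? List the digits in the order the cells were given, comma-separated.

9,1,7

For (5,1):
  Consider where 9 can go in box 4.
  (4,2) is out (row 4 already has a 9).
  (4,3) is out (row 4 already has a 9).
  (5,2) is out (column 2 already has a 9).
  (6,1) is out (row 6 already has a 9).
  (6,3) is out (row 6 already has a 9).
  So the only cell in box 4 that can hold 9 is (5,1).
  So (5,1) = 9.
For (7,7):
  Row 7 already contains {3, 4, 5, 6, 8}.
  Column 7 already contains {2, 3, 5, 6, 7, 9}.
  Its 3×3 block (box 9) already contains {3, 6, 7, 8}.
  The only value from 1–9 not eliminated is 1, so (7,7) = 1.
For (7,1):
  Consider where 7 can go in row 7.
  (7,2) is out (column 2 already has a 7).
  (7,7) is out (column 7 already has a 7).
  (7,9) is out (box 9 already has a 7).
  So the only cell in row 7 that can hold 7 is (7,1).
  So (7,1) = 7.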